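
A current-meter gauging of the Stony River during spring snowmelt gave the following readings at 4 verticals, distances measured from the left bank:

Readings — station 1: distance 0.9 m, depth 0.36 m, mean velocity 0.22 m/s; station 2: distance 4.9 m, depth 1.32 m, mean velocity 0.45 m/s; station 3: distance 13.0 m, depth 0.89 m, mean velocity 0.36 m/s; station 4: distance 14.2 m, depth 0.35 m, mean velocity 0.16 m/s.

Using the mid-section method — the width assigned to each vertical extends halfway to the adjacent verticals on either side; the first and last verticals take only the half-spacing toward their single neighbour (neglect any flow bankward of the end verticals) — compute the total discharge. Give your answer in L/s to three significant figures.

5280 L/s

w_1 = (4.9 − 0.9)/2 = 2 m; q_1 = 0.22 × 0.36 × 2 = 0.1584 m³/s
w_2 = (13.0 − 0.9)/2 = 6.05 m; q_2 = 0.45 × 1.32 × 6.05 = 3.594 m³/s
w_3 = (14.2 − 4.9)/2 = 4.65 m; q_3 = 0.36 × 0.89 × 4.65 = 1.490 m³/s
w_4 = (14.2 − 13.0)/2 = 0.6 m; q_4 = 0.16 × 0.35 × 0.6 = 0.03360 m³/s
Q = Σ qᵢ = 5.276 m³/s
= 5.276 × 1000 = 5276 L/s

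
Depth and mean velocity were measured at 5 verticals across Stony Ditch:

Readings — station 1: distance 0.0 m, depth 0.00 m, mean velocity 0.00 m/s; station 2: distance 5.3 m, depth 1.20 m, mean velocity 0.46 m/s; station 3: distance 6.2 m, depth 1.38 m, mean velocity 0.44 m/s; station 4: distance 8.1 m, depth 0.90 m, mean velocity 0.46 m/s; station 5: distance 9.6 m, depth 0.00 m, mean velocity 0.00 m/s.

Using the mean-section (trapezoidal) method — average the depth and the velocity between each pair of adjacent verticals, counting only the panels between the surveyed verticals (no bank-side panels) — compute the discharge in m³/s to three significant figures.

Panel 1-2: Δb = 5.3 m, d̄ = (0.00+1.20)/2 = 0.6, v̄ = (0.00+0.46)/2 = 0.23 → q = 5.3×0.6×0.23 = 0.7314 m³/s
Panel 2-3: Δb = 0.9 m, d̄ = (1.20+1.38)/2 = 1.29, v̄ = (0.46+0.44)/2 = 0.45 → q = 0.9×1.29×0.45 = 0.5225 m³/s
Panel 3-4: Δb = 1.9 m, d̄ = (1.38+0.90)/2 = 1.14, v̄ = (0.44+0.46)/2 = 0.45 → q = 1.9×1.14×0.45 = 0.9747 m³/s
Panel 4-5: Δb = 1.5 m, d̄ = (0.90+0.00)/2 = 0.45, v̄ = (0.46+0.00)/2 = 0.23 → q = 1.5×0.45×0.23 = 0.1553 m³/s
Q = Σ q = 2.384 m³/s

2.38 m³/s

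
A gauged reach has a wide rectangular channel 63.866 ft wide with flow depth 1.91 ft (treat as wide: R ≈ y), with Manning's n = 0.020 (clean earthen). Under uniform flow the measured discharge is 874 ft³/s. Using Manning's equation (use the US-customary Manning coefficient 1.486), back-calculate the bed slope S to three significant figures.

A = b·y = 63.866 × 1.91 = 122.0 ft²
Wide channel: R ≈ y = 1.91 ft
S = (Q·n / (1.486·A·R^(2/3)))² = (874×0.020 / (1.486×122.0×1.539))² = 0.003924

0.00392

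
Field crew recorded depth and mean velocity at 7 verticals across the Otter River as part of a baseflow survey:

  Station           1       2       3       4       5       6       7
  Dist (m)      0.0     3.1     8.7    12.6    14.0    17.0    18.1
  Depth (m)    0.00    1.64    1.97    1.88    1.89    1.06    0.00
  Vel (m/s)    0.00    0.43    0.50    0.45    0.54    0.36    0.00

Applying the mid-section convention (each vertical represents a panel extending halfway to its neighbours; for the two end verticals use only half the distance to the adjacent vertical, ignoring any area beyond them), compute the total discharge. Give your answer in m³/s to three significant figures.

13.0 m³/s

w_2 = (8.7 − 0.0)/2 = 4.35 m; q_2 = 0.43 × 1.64 × 4.35 = 3.068 m³/s
w_3 = (12.6 − 3.1)/2 = 4.75 m; q_3 = 0.50 × 1.97 × 4.75 = 4.679 m³/s
w_4 = (14.0 − 8.7)/2 = 2.65 m; q_4 = 0.45 × 1.88 × 2.65 = 2.242 m³/s
w_5 = (17.0 − 12.6)/2 = 2.2 m; q_5 = 0.54 × 1.89 × 2.2 = 2.245 m³/s
w_6 = (18.1 − 14.0)/2 = 2.05 m; q_6 = 0.36 × 1.06 × 2.05 = 0.7823 m³/s
Stations 1, 7 contribute zero (depth or velocity is 0).
Q = Σ qᵢ = 13.02 m³/s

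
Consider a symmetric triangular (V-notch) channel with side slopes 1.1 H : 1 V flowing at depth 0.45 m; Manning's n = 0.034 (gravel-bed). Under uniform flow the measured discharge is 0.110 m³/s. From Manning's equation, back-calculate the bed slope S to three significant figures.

0.00308

A = z·y² = 1.1×0.45² = 0.2228 m²
P = 2y√(1+z²) = 2×0.45×√(1+1.1²) = 1.338 m
R = A/P = 0.2228/1.338 = 0.1665 m
S = (Q·n / (1·A·R^(2/3)))² = (0.110×0.034 / (1×0.2228×0.3026))² = 0.003078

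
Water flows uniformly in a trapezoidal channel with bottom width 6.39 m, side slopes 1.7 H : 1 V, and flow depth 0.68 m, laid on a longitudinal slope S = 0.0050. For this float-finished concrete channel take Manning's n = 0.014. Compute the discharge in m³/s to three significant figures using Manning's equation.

17.7 m³/s

A = (b + z·y)·y = (6.39 + 1.7×0.68)×0.68 = 5.131 m²
P = b + 2y√(1+z²) = 6.39 + 2×0.68×√(1+1.7²) = 9.072 m
R = A/P = 5.131/9.072 = 0.5656 m
Q = (1/n)·A·R^(2/3)·S^(1/2) = (1/0.014) × 5.131 × 0.5656^(2/3) × 0.0050^(1/2) = 17.73 m³/s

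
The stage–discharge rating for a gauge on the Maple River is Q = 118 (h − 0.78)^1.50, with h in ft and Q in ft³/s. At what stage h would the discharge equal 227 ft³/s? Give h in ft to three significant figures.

2.33 ft

h − h₀ = (Q/C)^(1/b) = (227/118)^(1/1.50) = 1.547 ft
h = 0.78 + 1.547 = 2.327 ft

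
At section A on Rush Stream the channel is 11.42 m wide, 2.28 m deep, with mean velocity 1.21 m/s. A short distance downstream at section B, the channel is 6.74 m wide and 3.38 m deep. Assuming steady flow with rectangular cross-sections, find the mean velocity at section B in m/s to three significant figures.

1.38 m/s

Q = A₁V₁ = (11.42×2.28) × 1.21 = 31.51 m³/s
A₂ = 6.74 × 3.38 = 22.78 m²
V₂ = Q/A₂ = 31.51/22.78 = 1.383 m/s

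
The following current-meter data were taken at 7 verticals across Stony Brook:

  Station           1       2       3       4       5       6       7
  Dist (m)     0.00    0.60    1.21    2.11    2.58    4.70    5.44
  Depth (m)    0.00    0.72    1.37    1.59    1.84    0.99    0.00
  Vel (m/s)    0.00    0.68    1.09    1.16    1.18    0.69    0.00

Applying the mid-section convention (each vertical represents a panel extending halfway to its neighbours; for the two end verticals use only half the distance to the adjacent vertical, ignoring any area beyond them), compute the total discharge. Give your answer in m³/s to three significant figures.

6.48 m³/s

w_2 = (1.21 − 0.00)/2 = 0.605 m; q_2 = 0.68 × 0.72 × 0.605 = 0.2962 m³/s
w_3 = (2.11 − 0.60)/2 = 0.755 m; q_3 = 1.09 × 1.37 × 0.755 = 1.127 m³/s
w_4 = (2.58 − 1.21)/2 = 0.685 m; q_4 = 1.16 × 1.59 × 0.685 = 1.263 m³/s
w_5 = (4.70 − 2.11)/2 = 1.295 m; q_5 = 1.18 × 1.84 × 1.295 = 2.812 m³/s
w_6 = (5.44 − 2.58)/2 = 1.43 m; q_6 = 0.69 × 0.99 × 1.43 = 0.9768 m³/s
Stations 1, 7 contribute zero (depth or velocity is 0).
Q = Σ qᵢ = 6.476 m³/s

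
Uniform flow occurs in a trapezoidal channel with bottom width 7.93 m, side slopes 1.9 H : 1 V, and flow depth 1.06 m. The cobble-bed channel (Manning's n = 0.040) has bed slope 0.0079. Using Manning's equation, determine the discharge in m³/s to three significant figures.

A = (b + z·y)·y = (7.93 + 1.9×1.06)×1.06 = 10.54 m²
P = b + 2y√(1+z²) = 7.93 + 2×1.06×√(1+1.9²) = 12.48 m
R = A/P = 10.54/12.48 = 0.8445 m
Q = (1/n)·A·R^(2/3)·S^(1/2) = (1/0.040) × 10.54 × 0.8445^(2/3) × 0.0079^(1/2) = 20.93 m³/s

20.9 m³/s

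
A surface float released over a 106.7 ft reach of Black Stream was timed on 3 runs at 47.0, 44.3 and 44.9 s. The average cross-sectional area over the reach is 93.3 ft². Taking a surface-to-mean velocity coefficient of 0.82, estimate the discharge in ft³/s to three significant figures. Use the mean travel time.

t̄ = (47.0 + 44.3 + 44.9) / 3 = 45.4 s
v_surface = L / t̄ = 106.7 / 45.4 = 2.350 ft/s
v_mean = 0.82 × 2.350 = 1.927 ft/s
Q = A × v_mean = 93.3 × 1.927 = 179.8 ft³/s

180 ft³/s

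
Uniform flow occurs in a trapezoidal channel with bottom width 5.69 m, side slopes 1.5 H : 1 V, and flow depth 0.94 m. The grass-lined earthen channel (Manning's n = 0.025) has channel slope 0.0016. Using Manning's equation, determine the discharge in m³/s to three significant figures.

A = (b + z·y)·y = (5.69 + 1.5×0.94)×0.94 = 6.674 m²
P = b + 2y√(1+z²) = 5.69 + 2×0.94×√(1+1.5²) = 9.079 m
R = A/P = 6.674/9.079 = 0.7351 m
Q = (1/n)·A·R^(2/3)·S^(1/2) = (1/0.025) × 6.674 × 0.7351^(2/3) × 0.0016^(1/2) = 8.698 m³/s

8.70 m³/s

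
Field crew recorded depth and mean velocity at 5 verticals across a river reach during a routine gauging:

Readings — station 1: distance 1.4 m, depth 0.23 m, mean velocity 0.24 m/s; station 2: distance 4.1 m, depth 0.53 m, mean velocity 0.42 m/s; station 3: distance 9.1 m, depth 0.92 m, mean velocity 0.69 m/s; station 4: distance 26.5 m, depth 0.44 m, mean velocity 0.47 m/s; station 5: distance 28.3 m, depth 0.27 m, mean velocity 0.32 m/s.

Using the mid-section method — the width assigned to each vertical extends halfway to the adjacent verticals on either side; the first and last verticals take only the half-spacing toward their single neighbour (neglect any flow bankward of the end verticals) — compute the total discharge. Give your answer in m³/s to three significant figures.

10.1 m³/s

w_1 = (4.1 − 1.4)/2 = 1.35 m; q_1 = 0.24 × 0.23 × 1.35 = 0.07452 m³/s
w_2 = (9.1 − 1.4)/2 = 3.85 m; q_2 = 0.42 × 0.53 × 3.85 = 0.8570 m³/s
w_3 = (26.5 − 4.1)/2 = 11.2 m; q_3 = 0.69 × 0.92 × 11.2 = 7.110 m³/s
w_4 = (28.3 − 9.1)/2 = 9.6 m; q_4 = 0.47 × 0.44 × 9.6 = 1.985 m³/s
w_5 = (28.3 − 26.5)/2 = 0.9 m; q_5 = 0.32 × 0.27 × 0.9 = 0.07776 m³/s
Q = Σ qᵢ = 10.10 m³/s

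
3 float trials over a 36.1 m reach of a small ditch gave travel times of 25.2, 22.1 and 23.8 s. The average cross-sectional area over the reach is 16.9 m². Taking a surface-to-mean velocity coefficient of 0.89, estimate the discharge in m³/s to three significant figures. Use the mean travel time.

22.9 m³/s

t̄ = (25.2 + 22.1 + 23.8) / 3 = 23.7 s
v_surface = L / t̄ = 36.1 / 23.7 = 1.523 m/s
v_mean = 0.89 × 1.523 = 1.356 m/s
Q = A × v_mean = 16.9 × 1.356 = 22.91 m³/s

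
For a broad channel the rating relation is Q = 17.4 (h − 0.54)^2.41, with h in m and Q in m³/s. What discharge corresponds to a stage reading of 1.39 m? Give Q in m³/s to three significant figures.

11.8 m³/s

Q = 17.4 × (1.39 − 0.54)^2.41 = 17.4 × 0.85^2.41 = 11.76 m³/s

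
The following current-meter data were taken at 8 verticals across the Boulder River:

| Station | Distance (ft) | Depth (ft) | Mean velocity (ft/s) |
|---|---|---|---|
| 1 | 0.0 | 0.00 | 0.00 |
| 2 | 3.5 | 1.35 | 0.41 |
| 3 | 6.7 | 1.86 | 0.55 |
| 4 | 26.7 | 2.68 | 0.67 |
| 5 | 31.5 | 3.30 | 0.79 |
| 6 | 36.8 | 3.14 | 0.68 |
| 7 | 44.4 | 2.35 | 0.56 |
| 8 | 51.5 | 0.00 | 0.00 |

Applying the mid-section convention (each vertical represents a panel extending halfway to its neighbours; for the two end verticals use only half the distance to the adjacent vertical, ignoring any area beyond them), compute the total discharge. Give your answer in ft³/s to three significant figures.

w_2 = (6.7 − 0.0)/2 = 3.35 ft; q_2 = 0.41 × 1.35 × 3.35 = 1.854 ft³/s
w_3 = (26.7 − 3.5)/2 = 11.6 ft; q_3 = 0.55 × 1.86 × 11.6 = 11.87 ft³/s
w_4 = (31.5 − 6.7)/2 = 12.4 ft; q_4 = 0.67 × 2.68 × 12.4 = 22.27 ft³/s
w_5 = (36.8 − 26.7)/2 = 5.05 ft; q_5 = 0.79 × 3.30 × 5.05 = 13.17 ft³/s
w_6 = (44.4 − 31.5)/2 = 6.45 ft; q_6 = 0.68 × 3.14 × 6.45 = 13.77 ft³/s
w_7 = (51.5 − 36.8)/2 = 7.35 ft; q_7 = 0.56 × 2.35 × 7.35 = 9.673 ft³/s
Stations 1, 8 contribute zero (depth or velocity is 0).
Q = Σ qᵢ = 72.60 ft³/s

72.6 ft³/s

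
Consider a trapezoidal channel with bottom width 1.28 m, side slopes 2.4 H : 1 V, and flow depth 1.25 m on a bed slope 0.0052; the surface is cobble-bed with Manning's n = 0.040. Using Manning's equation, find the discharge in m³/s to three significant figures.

7.51 m³/s

A = (b + z·y)·y = (1.28 + 2.4×1.25)×1.25 = 5.350 m²
P = b + 2y√(1+z²) = 1.28 + 2×1.25×√(1+2.4²) = 7.780 m
R = A/P = 5.350/7.780 = 0.6877 m
Q = (1/n)·A·R^(2/3)·S^(1/2) = (1/0.040) × 5.350 × 0.6877^(2/3) × 0.0052^(1/2) = 7.514 m³/s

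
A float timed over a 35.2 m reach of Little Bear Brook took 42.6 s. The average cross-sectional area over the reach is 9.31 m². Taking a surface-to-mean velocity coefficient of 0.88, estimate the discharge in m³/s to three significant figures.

v_surface = L / t̄ = 35.2 / 42.6 = 0.8263 m/s
v_mean = 0.88 × 0.8263 = 0.7271 m/s
Q = A × v_mean = 9.31 × 0.7271 = 6.770 m³/s

6.77 m³/s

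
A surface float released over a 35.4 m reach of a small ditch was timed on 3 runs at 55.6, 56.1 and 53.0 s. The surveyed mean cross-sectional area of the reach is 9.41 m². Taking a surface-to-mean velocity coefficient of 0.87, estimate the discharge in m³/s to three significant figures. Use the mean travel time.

5.28 m³/s

t̄ = (55.6 + 56.1 + 53.0) / 3 = 54.9 s
v_surface = L / t̄ = 35.4 / 54.9 = 0.6448 m/s
v_mean = 0.87 × 0.6448 = 0.5610 m/s
Q = A × v_mean = 9.41 × 0.5610 = 5.279 m³/s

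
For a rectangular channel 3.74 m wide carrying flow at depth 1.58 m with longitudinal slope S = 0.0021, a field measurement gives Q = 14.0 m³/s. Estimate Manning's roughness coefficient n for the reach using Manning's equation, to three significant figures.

0.0174

A = b·y = 3.74 × 1.58 = 5.909 m²
P = b + 2y = 3.74 + 2×1.58 = 6.900 m
R = A/P = 5.909/6.900 = 0.8564 m
n = (1/Q)·A·R^(2/3)·S^(1/2) = (1/14.0) × 5.909 × 0.9018 × 0.04583 = 0.01744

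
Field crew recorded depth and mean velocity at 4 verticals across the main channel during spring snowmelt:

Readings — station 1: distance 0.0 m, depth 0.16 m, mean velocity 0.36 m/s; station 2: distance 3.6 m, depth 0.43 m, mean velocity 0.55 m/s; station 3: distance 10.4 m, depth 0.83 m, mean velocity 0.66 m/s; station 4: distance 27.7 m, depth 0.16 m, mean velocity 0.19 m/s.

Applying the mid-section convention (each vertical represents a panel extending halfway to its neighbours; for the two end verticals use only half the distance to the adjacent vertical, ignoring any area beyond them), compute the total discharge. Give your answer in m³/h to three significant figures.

29500 m³/h

w_1 = (3.6 − 0.0)/2 = 1.8 m; q_1 = 0.36 × 0.16 × 1.8 = 0.1037 m³/s
w_2 = (10.4 − 0.0)/2 = 5.2 m; q_2 = 0.55 × 0.43 × 5.2 = 1.230 m³/s
w_3 = (27.7 − 3.6)/2 = 12.05 m; q_3 = 0.66 × 0.83 × 12.05 = 6.601 m³/s
w_4 = (27.7 − 10.4)/2 = 8.65 m; q_4 = 0.19 × 0.16 × 8.65 = 0.2630 m³/s
Q = Σ qᵢ = 8.197 m³/s
= 8.197 × 3600 = 29510 m³/h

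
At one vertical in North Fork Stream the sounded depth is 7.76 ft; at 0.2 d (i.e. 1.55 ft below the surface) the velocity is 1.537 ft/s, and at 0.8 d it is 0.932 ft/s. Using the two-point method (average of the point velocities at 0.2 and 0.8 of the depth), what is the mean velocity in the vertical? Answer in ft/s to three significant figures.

1.23 ft/s

v̄ = (1.537 + 0.932) / 2 = 1.235 ft/s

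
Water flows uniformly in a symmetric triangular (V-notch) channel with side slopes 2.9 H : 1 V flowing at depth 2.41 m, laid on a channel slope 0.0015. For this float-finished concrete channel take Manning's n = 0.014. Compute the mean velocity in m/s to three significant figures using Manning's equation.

A = z·y² = 2.9×2.41² = 16.84 m²
P = 2y√(1+z²) = 2×2.41×√(1+2.9²) = 14.79 m
R = A/P = 16.84/14.79 = 1.139 m
Q = (1/n)·A·R^(2/3)·S^(1/2) = (1/0.014) × 16.84 × 1.139^(2/3) × 0.0015^(1/2) = 50.82 m³/s
V = Q/A = 50.82/16.84 = 3.017 m/s

3.02 m/s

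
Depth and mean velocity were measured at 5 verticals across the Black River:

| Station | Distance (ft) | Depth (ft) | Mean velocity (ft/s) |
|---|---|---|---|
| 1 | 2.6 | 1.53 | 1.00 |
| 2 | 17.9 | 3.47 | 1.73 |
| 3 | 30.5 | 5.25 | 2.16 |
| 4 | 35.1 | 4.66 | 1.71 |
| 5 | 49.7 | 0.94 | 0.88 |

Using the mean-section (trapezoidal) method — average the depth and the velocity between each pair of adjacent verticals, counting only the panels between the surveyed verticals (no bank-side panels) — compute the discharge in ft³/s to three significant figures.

256 ft³/s

Panel 1-2: Δb = 15.3 ft, d̄ = (1.53+3.47)/2 = 2.5, v̄ = (1.00+1.73)/2 = 1.365 → q = 15.3×2.5×1.365 = 52.21 ft³/s
Panel 2-3: Δb = 12.6 ft, d̄ = (3.47+5.25)/2 = 4.36, v̄ = (1.73+2.16)/2 = 1.945 → q = 12.6×4.36×1.945 = 106.9 ft³/s
Panel 3-4: Δb = 4.6 ft, d̄ = (5.25+4.66)/2 = 4.955, v̄ = (2.16+1.71)/2 = 1.935 → q = 4.6×4.955×1.935 = 44.10 ft³/s
Panel 4-5: Δb = 14.6 ft, d̄ = (4.66+0.94)/2 = 2.8, v̄ = (1.71+0.88)/2 = 1.295 → q = 14.6×2.8×1.295 = 52.94 ft³/s
Q = Σ q = 256.1 ft³/s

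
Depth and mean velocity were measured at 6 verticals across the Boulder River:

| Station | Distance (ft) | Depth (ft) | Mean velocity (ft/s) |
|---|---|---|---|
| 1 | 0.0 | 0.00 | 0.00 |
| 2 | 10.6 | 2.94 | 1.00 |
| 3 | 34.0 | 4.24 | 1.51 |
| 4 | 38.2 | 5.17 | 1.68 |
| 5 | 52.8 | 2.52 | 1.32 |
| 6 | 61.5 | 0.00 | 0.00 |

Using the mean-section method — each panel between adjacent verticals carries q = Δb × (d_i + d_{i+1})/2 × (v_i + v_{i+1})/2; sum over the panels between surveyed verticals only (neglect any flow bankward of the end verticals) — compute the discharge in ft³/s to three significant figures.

Panel 1-2: Δb = 10.6 ft, d̄ = (0.00+2.94)/2 = 1.47, v̄ = (0.00+1.00)/2 = 0.5 → q = 10.6×1.47×0.5 = 7.791 ft³/s
Panel 2-3: Δb = 23.4 ft, d̄ = (2.94+4.24)/2 = 3.59, v̄ = (1.00+1.51)/2 = 1.255 → q = 23.4×3.59×1.255 = 105.4 ft³/s
Panel 3-4: Δb = 4.2 ft, d̄ = (4.24+5.17)/2 = 4.705, v̄ = (1.51+1.68)/2 = 1.595 → q = 4.2×4.705×1.595 = 31.52 ft³/s
Panel 4-5: Δb = 14.6 ft, d̄ = (5.17+2.52)/2 = 3.845, v̄ = (1.68+1.32)/2 = 1.5 → q = 14.6×3.845×1.5 = 84.21 ft³/s
Panel 5-6: Δb = 8.7 ft, d̄ = (2.52+0.00)/2 = 1.26, v̄ = (1.32+0.00)/2 = 0.66 → q = 8.7×1.26×0.66 = 7.235 ft³/s
Q = Σ q = 236.2 ft³/s

236 ft³/s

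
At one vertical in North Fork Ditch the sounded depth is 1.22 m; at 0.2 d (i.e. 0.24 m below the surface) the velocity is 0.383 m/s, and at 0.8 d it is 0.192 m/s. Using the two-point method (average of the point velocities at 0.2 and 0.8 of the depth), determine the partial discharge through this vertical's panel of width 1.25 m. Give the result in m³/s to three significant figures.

v̄ = (0.383 + 0.192) / 2 = 0.2875 m/s
q = v̄ × d × w = 0.2875 × 1.22 × 1.25 = 0.4384 m³/s

0.438 m³/s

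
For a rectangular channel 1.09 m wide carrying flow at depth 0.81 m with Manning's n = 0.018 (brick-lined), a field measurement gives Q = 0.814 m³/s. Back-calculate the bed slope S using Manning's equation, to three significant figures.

A = b·y = 1.09 × 0.81 = 0.8829 m²
P = b + 2y = 1.09 + 2×0.81 = 2.710 m
R = A/P = 0.8829/2.710 = 0.3258 m
S = (Q·n / (1·A·R^(2/3)))² = (0.814×0.018 / (1×0.8829×0.4735))² = 0.001229

0.00123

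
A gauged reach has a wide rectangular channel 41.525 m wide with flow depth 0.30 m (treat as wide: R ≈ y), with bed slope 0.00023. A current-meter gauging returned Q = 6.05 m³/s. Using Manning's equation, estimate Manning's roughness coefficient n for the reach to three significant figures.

A = b·y = 41.525 × 0.30 = 12.46 m²
Wide channel: R ≈ y = 0.30 m
n = (1/Q)·A·R^(2/3)·S^(1/2) = (1/6.05) × 12.46 × 0.4481 × 0.01517 = 0.01399

0.0140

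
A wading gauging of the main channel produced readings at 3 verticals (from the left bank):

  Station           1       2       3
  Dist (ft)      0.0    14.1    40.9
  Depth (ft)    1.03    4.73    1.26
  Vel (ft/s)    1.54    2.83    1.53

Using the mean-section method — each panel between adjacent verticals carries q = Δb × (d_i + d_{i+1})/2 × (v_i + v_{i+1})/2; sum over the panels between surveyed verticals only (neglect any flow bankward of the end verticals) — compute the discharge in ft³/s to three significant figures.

264 ft³/s

Panel 1-2: Δb = 14.1 ft, d̄ = (1.03+4.73)/2 = 2.88, v̄ = (1.54+2.83)/2 = 2.185 → q = 14.1×2.88×2.185 = 88.73 ft³/s
Panel 2-3: Δb = 26.8 ft, d̄ = (4.73+1.26)/2 = 2.995, v̄ = (2.83+1.53)/2 = 2.18 → q = 26.8×2.995×2.18 = 175.0 ft³/s
Q = Σ q = 263.7 ft³/s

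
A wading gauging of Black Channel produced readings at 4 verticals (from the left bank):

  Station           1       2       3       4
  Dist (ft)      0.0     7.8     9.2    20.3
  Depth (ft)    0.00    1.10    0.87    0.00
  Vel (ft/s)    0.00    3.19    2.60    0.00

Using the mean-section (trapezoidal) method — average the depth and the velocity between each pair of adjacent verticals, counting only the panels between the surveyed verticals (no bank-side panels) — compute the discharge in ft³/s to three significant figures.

Panel 1-2: Δb = 7.8 ft, d̄ = (0.00+1.10)/2 = 0.55, v̄ = (0.00+3.19)/2 = 1.595 → q = 7.8×0.55×1.595 = 6.843 ft³/s
Panel 2-3: Δb = 1.4 ft, d̄ = (1.10+0.87)/2 = 0.985, v̄ = (3.19+2.60)/2 = 2.895 → q = 1.4×0.985×2.895 = 3.992 ft³/s
Panel 3-4: Δb = 11.1 ft, d̄ = (0.87+0.00)/2 = 0.435, v̄ = (2.60+0.00)/2 = 1.3 → q = 11.1×0.435×1.3 = 6.277 ft³/s
Q = Σ q = 17.11 ft³/s

17.1 ft³/s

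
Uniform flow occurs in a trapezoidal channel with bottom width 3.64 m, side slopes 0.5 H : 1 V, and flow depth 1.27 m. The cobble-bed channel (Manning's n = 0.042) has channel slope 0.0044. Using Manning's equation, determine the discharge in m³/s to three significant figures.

A = (b + z·y)·y = (3.64 + 0.5×1.27)×1.27 = 5.429 m²
P = b + 2y√(1+z²) = 3.64 + 2×1.27×√(1+0.5²) = 6.480 m
R = A/P = 5.429/6.480 = 0.8379 m
Q = (1/n)·A·R^(2/3)·S^(1/2) = (1/0.042) × 5.429 × 0.8379^(2/3) × 0.0044^(1/2) = 7.621 m³/s

7.62 m³/s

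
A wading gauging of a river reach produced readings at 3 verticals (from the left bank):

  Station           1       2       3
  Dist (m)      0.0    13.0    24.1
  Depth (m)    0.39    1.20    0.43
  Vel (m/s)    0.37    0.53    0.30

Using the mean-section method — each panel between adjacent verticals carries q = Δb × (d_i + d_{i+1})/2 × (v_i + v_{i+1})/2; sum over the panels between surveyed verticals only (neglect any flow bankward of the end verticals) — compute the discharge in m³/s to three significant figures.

8.41 m³/s

Panel 1-2: Δb = 13 m, d̄ = (0.39+1.20)/2 = 0.795, v̄ = (0.37+0.53)/2 = 0.45 → q = 13×0.795×0.45 = 4.651 m³/s
Panel 2-3: Δb = 11.1 m, d̄ = (1.20+0.43)/2 = 0.815, v̄ = (0.53+0.30)/2 = 0.415 → q = 11.1×0.815×0.415 = 3.754 m³/s
Q = Σ q = 8.405 m³/s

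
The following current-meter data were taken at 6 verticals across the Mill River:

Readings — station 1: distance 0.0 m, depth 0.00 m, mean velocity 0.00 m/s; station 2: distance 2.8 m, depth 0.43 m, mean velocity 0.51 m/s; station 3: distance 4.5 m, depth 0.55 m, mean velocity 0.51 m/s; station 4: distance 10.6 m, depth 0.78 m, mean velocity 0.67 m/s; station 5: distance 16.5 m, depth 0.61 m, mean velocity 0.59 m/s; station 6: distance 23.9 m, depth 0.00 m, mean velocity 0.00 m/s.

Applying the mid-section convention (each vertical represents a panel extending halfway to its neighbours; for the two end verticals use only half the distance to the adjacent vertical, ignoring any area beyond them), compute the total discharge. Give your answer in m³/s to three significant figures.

w_2 = (4.5 − 0.0)/2 = 2.25 m; q_2 = 0.51 × 0.43 × 2.25 = 0.4934 m³/s
w_3 = (10.6 − 2.8)/2 = 3.9 m; q_3 = 0.51 × 0.55 × 3.9 = 1.094 m³/s
w_4 = (16.5 − 4.5)/2 = 6 m; q_4 = 0.67 × 0.78 × 6 = 3.136 m³/s
w_5 = (23.9 − 10.6)/2 = 6.65 m; q_5 = 0.59 × 0.61 × 6.65 = 2.393 m³/s
Stations 1, 6 contribute zero (depth or velocity is 0).
Q = Σ qᵢ = 7.116 m³/s

7.12 m³/s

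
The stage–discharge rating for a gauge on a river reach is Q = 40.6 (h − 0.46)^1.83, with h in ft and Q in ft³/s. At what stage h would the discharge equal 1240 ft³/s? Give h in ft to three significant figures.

6.94 ft

h − h₀ = (Q/C)^(1/b) = (1240/40.6)^(1/1.83) = 6.478 ft
h = 0.46 + 6.478 = 6.938 ft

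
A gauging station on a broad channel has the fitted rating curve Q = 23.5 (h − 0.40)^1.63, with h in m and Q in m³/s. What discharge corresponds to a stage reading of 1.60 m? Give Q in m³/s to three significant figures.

31.6 m³/s

Q = 23.5 × (1.60 − 0.40)^1.63 = 23.5 × 1.2^1.63 = 31.63 m³/s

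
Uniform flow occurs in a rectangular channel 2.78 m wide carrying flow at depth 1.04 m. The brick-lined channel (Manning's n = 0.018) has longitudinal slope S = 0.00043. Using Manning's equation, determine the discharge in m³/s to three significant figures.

2.36 m³/s

A = b·y = 2.78 × 1.04 = 2.891 m²
P = b + 2y = 2.78 + 2×1.04 = 4.860 m
R = A/P = 2.891/4.860 = 0.5949 m
Q = (1/n)·A·R^(2/3)·S^(1/2) = (1/0.018) × 2.891 × 0.5949^(2/3) × 0.00043^(1/2) = 2.356 m³/s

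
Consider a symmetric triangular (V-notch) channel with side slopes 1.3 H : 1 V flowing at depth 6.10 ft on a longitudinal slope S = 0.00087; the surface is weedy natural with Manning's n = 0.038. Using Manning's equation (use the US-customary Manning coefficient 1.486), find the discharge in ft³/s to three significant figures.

101 ft³/s

A = z·y² = 1.3×6.10² = 48.37 ft²
P = 2y√(1+z²) = 2×6.10×√(1+1.3²) = 20.01 ft
R = A/P = 48.37/20.01 = 2.418 ft
Q = (1.486/n)·A·R^(2/3)·S^(1/2) = (1.486/0.038) × 48.37 × 2.418^(2/3) × 0.00087^(1/2) = 100.5 ft³/s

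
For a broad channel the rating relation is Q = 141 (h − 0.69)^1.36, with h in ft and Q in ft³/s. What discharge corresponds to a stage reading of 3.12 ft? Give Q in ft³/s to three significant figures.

472 ft³/s

Q = 141 × (3.12 − 0.69)^1.36 = 141 × 2.43^1.36 = 471.7 ft³/s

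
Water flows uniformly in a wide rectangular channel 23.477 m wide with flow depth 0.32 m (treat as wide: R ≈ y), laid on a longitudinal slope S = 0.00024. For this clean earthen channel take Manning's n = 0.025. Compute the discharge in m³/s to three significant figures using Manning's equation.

A = b·y = 23.477 × 0.32 = 7.513 m²
Wide channel: R ≈ y = 0.32 m
Q = (1/n)·A·R^(2/3)·S^(1/2) = (1/0.025) × 7.513 × 0.3200^(2/3) × 0.00024^(1/2) = 2.178 m³/s

2.18 m³/s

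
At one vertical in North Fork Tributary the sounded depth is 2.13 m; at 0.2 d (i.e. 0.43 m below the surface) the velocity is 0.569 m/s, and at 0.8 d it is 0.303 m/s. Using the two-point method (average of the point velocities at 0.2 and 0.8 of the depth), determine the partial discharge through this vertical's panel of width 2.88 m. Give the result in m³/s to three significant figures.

2.67 m³/s

v̄ = (0.569 + 0.303) / 2 = 0.4360 m/s
q = v̄ × d × w = 0.4360 × 2.13 × 2.88 = 2.675 m³/s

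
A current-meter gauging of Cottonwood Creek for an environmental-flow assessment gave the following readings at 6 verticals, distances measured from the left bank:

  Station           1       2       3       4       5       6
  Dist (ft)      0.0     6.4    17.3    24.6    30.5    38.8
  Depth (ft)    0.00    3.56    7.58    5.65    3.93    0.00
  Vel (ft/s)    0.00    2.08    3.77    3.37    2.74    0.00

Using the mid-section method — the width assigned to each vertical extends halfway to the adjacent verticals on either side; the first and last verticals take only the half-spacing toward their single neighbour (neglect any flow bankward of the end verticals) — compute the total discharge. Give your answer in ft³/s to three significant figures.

526 ft³/s

w_2 = (17.3 − 0.0)/2 = 8.65 ft; q_2 = 2.08 × 3.56 × 8.65 = 64.05 ft³/s
w_3 = (24.6 − 6.4)/2 = 9.1 ft; q_3 = 3.77 × 7.58 × 9.1 = 260.0 ft³/s
w_4 = (30.5 − 17.3)/2 = 6.6 ft; q_4 = 3.37 × 5.65 × 6.6 = 125.7 ft³/s
w_5 = (38.8 − 24.6)/2 = 7.1 ft; q_5 = 2.74 × 3.93 × 7.1 = 76.45 ft³/s
Stations 1, 6 contribute zero (depth or velocity is 0).
Q = Σ qᵢ = 526.2 ft³/s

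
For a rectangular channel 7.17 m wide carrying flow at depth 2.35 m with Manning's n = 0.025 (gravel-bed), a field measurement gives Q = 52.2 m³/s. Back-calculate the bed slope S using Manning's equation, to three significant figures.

0.00376

A = b·y = 7.17 × 2.35 = 16.85 m²
P = b + 2y = 7.17 + 2×2.35 = 11.87 m
R = A/P = 16.85/11.87 = 1.420 m
S = (Q·n / (1·A·R^(2/3)))² = (52.2×0.025 / (1×16.85×1.263))² = 0.003760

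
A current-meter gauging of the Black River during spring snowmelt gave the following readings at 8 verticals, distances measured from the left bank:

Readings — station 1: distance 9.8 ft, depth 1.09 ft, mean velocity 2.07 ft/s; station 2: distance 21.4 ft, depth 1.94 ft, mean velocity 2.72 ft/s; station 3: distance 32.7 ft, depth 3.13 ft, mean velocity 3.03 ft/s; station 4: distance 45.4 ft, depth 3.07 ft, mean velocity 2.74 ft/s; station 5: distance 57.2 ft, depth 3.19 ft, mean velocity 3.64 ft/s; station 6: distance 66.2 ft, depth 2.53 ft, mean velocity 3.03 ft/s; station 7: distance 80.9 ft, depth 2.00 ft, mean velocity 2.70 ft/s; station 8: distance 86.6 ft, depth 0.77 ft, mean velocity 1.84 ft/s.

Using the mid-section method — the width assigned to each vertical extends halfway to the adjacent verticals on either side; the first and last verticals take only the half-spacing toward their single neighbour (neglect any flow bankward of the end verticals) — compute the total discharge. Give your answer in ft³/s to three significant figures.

w_1 = (21.4 − 9.8)/2 = 5.8 ft; q_1 = 2.07 × 1.09 × 5.8 = 13.09 ft³/s
w_2 = (32.7 − 9.8)/2 = 11.45 ft; q_2 = 2.72 × 1.94 × 11.45 = 60.42 ft³/s
w_3 = (45.4 − 21.4)/2 = 12 ft; q_3 = 3.03 × 3.13 × 12 = 113.8 ft³/s
w_4 = (57.2 − 32.7)/2 = 12.25 ft; q_4 = 2.74 × 3.07 × 12.25 = 103.0 ft³/s
w_5 = (66.2 − 45.4)/2 = 10.4 ft; q_5 = 3.64 × 3.19 × 10.4 = 120.8 ft³/s
w_6 = (80.9 − 57.2)/2 = 11.85 ft; q_6 = 3.03 × 2.53 × 11.85 = 90.84 ft³/s
w_7 = (86.6 − 66.2)/2 = 10.2 ft; q_7 = 2.70 × 2.00 × 10.2 = 55.08 ft³/s
w_8 = (86.6 − 80.9)/2 = 2.85 ft; q_8 = 1.84 × 0.77 × 2.85 = 4.038 ft³/s
Q = Σ qᵢ = 561.1 ft³/s

561 ft³/s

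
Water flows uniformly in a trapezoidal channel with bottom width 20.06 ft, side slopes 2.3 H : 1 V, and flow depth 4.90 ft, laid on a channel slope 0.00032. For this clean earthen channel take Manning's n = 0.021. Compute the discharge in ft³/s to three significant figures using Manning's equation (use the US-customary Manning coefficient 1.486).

A = (b + z·y)·y = (20.06 + 2.3×4.90)×4.90 = 153.5 ft²
P = b + 2y√(1+z²) = 20.06 + 2×4.90×√(1+2.3²) = 44.64 ft
R = A/P = 153.5/44.64 = 3.439 ft
Q = (1.486/n)·A·R^(2/3)·S^(1/2) = (1.486/0.021) × 153.5 × 3.439^(2/3) × 0.00032^(1/2) = 442.8 ft³/s

443 ft³/s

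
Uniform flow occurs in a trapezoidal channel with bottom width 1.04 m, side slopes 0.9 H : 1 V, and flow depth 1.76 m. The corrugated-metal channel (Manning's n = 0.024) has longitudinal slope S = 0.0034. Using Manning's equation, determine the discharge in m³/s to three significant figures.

A = (b + z·y)·y = (1.04 + 0.9×1.76)×1.76 = 4.618 m²
P = b + 2y√(1+z²) = 1.04 + 2×1.76×√(1+0.9²) = 5.776 m
R = A/P = 4.618/5.776 = 0.7996 m
Q = (1/n)·A·R^(2/3)·S^(1/2) = (1/0.024) × 4.618 × 0.7996^(2/3) × 0.0034^(1/2) = 9.666 m³/s

9.67 m³/s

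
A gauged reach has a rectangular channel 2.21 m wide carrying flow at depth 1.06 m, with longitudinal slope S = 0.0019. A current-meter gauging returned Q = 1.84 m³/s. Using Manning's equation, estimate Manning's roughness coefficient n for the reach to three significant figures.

0.0368

A = b·y = 2.21 × 1.06 = 2.343 m²
P = b + 2y = 2.21 + 2×1.06 = 4.330 m
R = A/P = 2.343/4.330 = 0.5410 m
n = (1/Q)·A·R^(2/3)·S^(1/2) = (1/1.84) × 2.343 × 0.6640 × 0.04359 = 0.03685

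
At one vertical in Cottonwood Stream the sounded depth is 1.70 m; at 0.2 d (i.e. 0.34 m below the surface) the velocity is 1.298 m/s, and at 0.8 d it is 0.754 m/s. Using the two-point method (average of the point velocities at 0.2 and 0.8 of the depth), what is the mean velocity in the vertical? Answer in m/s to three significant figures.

1.03 m/s

v̄ = (1.298 + 0.754) / 2 = 1.026 m/s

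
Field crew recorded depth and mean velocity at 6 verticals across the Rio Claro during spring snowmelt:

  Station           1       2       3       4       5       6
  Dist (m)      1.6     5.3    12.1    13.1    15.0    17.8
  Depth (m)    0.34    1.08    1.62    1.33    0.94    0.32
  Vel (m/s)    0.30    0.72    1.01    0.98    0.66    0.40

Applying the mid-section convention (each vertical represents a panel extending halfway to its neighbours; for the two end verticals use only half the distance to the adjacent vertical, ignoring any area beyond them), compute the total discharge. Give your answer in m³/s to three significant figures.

w_1 = (5.3 − 1.6)/2 = 1.85 m; q_1 = 0.30 × 0.34 × 1.85 = 0.1887 m³/s
w_2 = (12.1 − 1.6)/2 = 5.25 m; q_2 = 0.72 × 1.08 × 5.25 = 4.082 m³/s
w_3 = (13.1 − 5.3)/2 = 3.9 m; q_3 = 1.01 × 1.62 × 3.9 = 6.381 m³/s
w_4 = (15.0 − 12.1)/2 = 1.45 m; q_4 = 0.98 × 1.33 × 1.45 = 1.890 m³/s
w_5 = (17.8 − 13.1)/2 = 2.35 m; q_5 = 0.66 × 0.94 × 2.35 = 1.458 m³/s
w_6 = (17.8 − 15.0)/2 = 1.4 m; q_6 = 0.40 × 0.32 × 1.4 = 0.1792 m³/s
Q = Σ qᵢ = 14.18 m³/s

14.2 m³/s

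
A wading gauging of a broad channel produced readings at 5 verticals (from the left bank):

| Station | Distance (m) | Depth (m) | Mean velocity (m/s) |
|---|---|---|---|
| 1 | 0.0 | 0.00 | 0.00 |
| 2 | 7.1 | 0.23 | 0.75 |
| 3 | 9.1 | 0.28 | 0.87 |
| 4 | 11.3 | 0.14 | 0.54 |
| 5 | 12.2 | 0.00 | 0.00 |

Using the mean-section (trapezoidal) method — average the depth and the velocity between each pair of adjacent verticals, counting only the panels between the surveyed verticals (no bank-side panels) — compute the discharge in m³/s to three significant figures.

1.06 m³/s

Panel 1-2: Δb = 7.1 m, d̄ = (0.00+0.23)/2 = 0.115, v̄ = (0.00+0.75)/2 = 0.375 → q = 7.1×0.115×0.375 = 0.3062 m³/s
Panel 2-3: Δb = 2 m, d̄ = (0.23+0.28)/2 = 0.255, v̄ = (0.75+0.87)/2 = 0.81 → q = 2×0.255×0.81 = 0.4131 m³/s
Panel 3-4: Δb = 2.2 m, d̄ = (0.28+0.14)/2 = 0.21, v̄ = (0.87+0.54)/2 = 0.705 → q = 2.2×0.21×0.705 = 0.3257 m³/s
Panel 4-5: Δb = 0.9 m, d̄ = (0.14+0.00)/2 = 0.07, v̄ = (0.54+0.00)/2 = 0.27 → q = 0.9×0.07×0.27 = 0.01701 m³/s
Q = Σ q = 1.062 m³/s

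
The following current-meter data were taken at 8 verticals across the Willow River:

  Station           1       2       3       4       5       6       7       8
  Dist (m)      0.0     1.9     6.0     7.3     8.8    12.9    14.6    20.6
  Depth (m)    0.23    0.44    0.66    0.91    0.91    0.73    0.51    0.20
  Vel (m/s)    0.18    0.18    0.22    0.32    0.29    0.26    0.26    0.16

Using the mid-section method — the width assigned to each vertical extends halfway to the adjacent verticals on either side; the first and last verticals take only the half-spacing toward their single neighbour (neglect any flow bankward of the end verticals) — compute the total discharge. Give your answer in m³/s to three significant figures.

w_1 = (1.9 − 0.0)/2 = 0.95 m; q_1 = 0.18 × 0.23 × 0.95 = 0.03933 m³/s
w_2 = (6.0 − 0.0)/2 = 3 m; q_2 = 0.18 × 0.44 × 3 = 0.2376 m³/s
w_3 = (7.3 − 1.9)/2 = 2.7 m; q_3 = 0.22 × 0.66 × 2.7 = 0.3920 m³/s
w_4 = (8.8 − 6.0)/2 = 1.4 m; q_4 = 0.32 × 0.91 × 1.4 = 0.4077 m³/s
w_5 = (12.9 − 7.3)/2 = 2.8 m; q_5 = 0.29 × 0.91 × 2.8 = 0.7389 m³/s
w_6 = (14.6 − 8.8)/2 = 2.9 m; q_6 = 0.26 × 0.73 × 2.9 = 0.5504 m³/s
w_7 = (20.6 − 12.9)/2 = 3.85 m; q_7 = 0.26 × 0.51 × 3.85 = 0.5105 m³/s
w_8 = (20.6 − 14.6)/2 = 3 m; q_8 = 0.16 × 0.20 × 3 = 0.09600 m³/s
Q = Σ qᵢ = 2.973 m³/s

2.97 m³/s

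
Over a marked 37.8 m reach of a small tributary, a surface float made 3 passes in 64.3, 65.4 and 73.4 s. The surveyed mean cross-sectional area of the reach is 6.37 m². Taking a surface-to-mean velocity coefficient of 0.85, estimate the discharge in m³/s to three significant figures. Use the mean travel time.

3.02 m³/s

t̄ = (64.3 + 65.4 + 73.4) / 3 = 67.7 s
v_surface = L / t̄ = 37.8 / 67.7 = 0.5583 m/s
v_mean = 0.85 × 0.5583 = 0.4746 m/s
Q = A × v_mean = 6.37 × 0.4746 = 3.023 m³/s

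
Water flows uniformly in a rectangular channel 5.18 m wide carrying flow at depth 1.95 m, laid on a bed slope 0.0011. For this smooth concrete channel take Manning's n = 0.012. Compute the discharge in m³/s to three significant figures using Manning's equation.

30.0 m³/s

A = b·y = 5.18 × 1.95 = 10.10 m²
P = b + 2y = 5.18 + 2×1.95 = 9.080 m
R = A/P = 10.10/9.080 = 1.112 m
Q = (1/n)·A·R^(2/3)·S^(1/2) = (1/0.012) × 10.10 × 1.112^(2/3) × 0.0011^(1/2) = 29.97 m³/s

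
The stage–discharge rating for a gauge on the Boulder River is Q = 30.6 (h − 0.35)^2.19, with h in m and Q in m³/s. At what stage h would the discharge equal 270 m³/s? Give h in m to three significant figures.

3.05 m

h − h₀ = (Q/C)^(1/b) = (270/30.6)^(1/2.19) = 2.703 m
h = 0.35 + 2.703 = 3.053 m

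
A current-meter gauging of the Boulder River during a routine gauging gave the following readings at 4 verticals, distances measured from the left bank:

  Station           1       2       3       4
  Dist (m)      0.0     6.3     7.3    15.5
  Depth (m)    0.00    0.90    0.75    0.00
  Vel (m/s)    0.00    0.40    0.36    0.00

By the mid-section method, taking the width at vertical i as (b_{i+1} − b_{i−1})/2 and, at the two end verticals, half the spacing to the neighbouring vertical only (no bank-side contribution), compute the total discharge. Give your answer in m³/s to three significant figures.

w_2 = (7.3 − 0.0)/2 = 3.65 m; q_2 = 0.40 × 0.90 × 3.65 = 1.314 m³/s
w_3 = (15.5 − 6.3)/2 = 4.6 m; q_3 = 0.36 × 0.75 × 4.6 = 1.242 m³/s
Stations 1, 4 contribute zero (depth or velocity is 0).
Q = Σ qᵢ = 2.556 m³/s

2.56 m³/s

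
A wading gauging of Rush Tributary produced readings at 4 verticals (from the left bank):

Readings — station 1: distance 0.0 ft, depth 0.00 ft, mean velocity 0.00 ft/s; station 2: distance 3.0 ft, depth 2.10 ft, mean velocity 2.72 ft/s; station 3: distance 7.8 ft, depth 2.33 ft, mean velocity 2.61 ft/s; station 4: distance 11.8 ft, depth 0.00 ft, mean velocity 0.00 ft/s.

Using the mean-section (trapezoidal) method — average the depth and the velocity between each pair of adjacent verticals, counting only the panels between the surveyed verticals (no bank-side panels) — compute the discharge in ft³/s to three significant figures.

38.7 ft³/s

Panel 1-2: Δb = 3 ft, d̄ = (0.00+2.10)/2 = 1.05, v̄ = (0.00+2.72)/2 = 1.36 → q = 3×1.05×1.36 = 4.284 ft³/s
Panel 2-3: Δb = 4.8 ft, d̄ = (2.10+2.33)/2 = 2.215, v̄ = (2.72+2.61)/2 = 2.665 → q = 4.8×2.215×2.665 = 28.33 ft³/s
Panel 3-4: Δb = 4 ft, d̄ = (2.33+0.00)/2 = 1.165, v̄ = (2.61+0.00)/2 = 1.305 → q = 4×1.165×1.305 = 6.081 ft³/s
Q = Σ q = 38.70 ft³/s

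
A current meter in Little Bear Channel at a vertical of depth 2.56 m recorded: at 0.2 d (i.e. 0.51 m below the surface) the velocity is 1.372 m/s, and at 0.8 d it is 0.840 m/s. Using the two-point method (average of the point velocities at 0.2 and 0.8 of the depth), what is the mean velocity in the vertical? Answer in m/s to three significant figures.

v̄ = (1.372 + 0.840) / 2 = 1.106 m/s

1.11 m/s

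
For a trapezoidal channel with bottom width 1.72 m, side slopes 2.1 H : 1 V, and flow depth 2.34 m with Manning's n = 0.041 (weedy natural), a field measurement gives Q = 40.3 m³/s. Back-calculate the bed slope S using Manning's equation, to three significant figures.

0.00858

A = (b + z·y)·y = (1.72 + 2.1×2.34)×2.34 = 15.52 m²
P = b + 2y√(1+z²) = 1.72 + 2×2.34×√(1+2.1²) = 12.61 m
R = A/P = 15.52/12.61 = 1.232 m
S = (Q·n / (1·A·R^(2/3)))² = (40.3×0.041 / (1×15.52×1.149))² = 0.008583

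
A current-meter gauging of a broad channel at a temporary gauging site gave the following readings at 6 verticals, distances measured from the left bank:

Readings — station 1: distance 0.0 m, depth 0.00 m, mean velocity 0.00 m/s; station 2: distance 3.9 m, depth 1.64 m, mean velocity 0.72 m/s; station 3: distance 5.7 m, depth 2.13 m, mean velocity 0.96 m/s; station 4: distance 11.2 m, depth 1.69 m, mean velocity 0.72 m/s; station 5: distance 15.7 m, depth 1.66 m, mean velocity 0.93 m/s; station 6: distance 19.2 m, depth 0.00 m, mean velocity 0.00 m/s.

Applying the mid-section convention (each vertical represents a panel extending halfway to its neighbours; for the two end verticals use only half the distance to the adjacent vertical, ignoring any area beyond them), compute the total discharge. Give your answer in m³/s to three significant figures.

23.1 m³/s

w_2 = (5.7 − 0.0)/2 = 2.85 m; q_2 = 0.72 × 1.64 × 2.85 = 3.365 m³/s
w_3 = (11.2 − 3.9)/2 = 3.65 m; q_3 = 0.96 × 2.13 × 3.65 = 7.464 m³/s
w_4 = (15.7 − 5.7)/2 = 5 m; q_4 = 0.72 × 1.69 × 5 = 6.084 m³/s
w_5 = (19.2 − 11.2)/2 = 4 m; q_5 = 0.93 × 1.66 × 4 = 6.175 m³/s
Stations 1, 6 contribute zero (depth or velocity is 0).
Q = Σ qᵢ = 23.09 m³/s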